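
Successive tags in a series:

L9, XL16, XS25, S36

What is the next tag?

M49

For the size, runs through clothing sizes XS→XL: L, XL, XS, S → M.
Second component goes 9, 16, 25, 36 → 49 (perfect squares: 3², 4², 5², …).
Combining the parts gives M49.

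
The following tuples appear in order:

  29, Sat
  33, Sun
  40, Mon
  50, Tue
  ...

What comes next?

For the first value, differences are 4, 7, 10, … (increasing by 3 each time): 29, 33, 40, 50 → 63.
For the day, runs through the weekdays Mon→Sun: Sat, Sun, Mon, Tue → Wed.
Putting it together: 63, Wed.

63, Wed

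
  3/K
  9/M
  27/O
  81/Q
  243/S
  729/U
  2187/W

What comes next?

6561/Y

For the first component, ×3 each step: 3, 9, 27, 81, 243, 729, 2187 → 6561.
Letter: K, M, O, Q, S, U, W → Y (letters move forward 2 places in the alphabet).
Combining the parts gives 6561/Y.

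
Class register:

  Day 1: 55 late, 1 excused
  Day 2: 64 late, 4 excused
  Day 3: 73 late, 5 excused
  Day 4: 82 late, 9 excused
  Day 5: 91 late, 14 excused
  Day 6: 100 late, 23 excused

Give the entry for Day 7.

109 late, 37 excused

Late: 55, 64, 73, 82, 91, 100 → 109 (+9 each step).
Excused: 1, 4, 5, 9, 14, 23 → 37 (each term is the sum of the two before it).
So the next record is 109 late, 37 excused.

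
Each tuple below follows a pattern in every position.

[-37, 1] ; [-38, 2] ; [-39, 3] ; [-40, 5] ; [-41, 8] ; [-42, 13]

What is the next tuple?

First part: −1 each step, so -37, -38, -39, -40, -41, -42 → -43.
Second part goes 1, 2, 3, 5, 8, 13 → 21 (each term is the sum of the two before it).
Putting it together: [-43, 21].

[-43, 21]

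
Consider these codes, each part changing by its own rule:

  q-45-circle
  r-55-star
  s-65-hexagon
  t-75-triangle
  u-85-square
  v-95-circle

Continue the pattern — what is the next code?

For the letter, letters move forward 1 place in the alphabet: q, r, s, t, u, v → w.
Second component — +10 each step: 45, 55, 65, 75, 85, 95 → 105.
Shape: circle, star, hexagon, triangle, square, circle → star (repeats circle → star → hexagon → triangle → square).
So the next code is w-105-star.

w-105-star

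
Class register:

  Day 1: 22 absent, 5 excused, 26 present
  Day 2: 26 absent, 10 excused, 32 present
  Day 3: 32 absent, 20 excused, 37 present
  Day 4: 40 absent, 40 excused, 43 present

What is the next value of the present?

48

Absent: differences are 4, 6, 8, … (increasing by 2 each time); 22, 26, 32, 40 → 50.
For the excused, ×2 each step: 5, 10, 20, 40 → 80.
For the present, alternating steps +6, +5, +6, +5, …: 26, 32, 37, 43 → 48.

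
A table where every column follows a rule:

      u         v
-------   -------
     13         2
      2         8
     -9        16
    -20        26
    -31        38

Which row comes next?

-42  52

Column u: −11 each step; 13, 2, -9, -20, -31 → -42.
Column v — differences are 6, 8, 10, … (increasing by 2 each time): 2, 8, 16, 26, 38 → 52.
Putting it together: -42  52.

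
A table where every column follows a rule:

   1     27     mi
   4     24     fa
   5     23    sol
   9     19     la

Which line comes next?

14  14  ti

First component — each term is the sum of the two before it: 1, 4, 5, 9 → 14.
Second component: together with the first component always sums to 28, so 27, 24, 23, 19 → 14.
Note: runs through the solfège scale do→ti; mi, fa, sol, la → ti.
Putting it together: 14  14  ti.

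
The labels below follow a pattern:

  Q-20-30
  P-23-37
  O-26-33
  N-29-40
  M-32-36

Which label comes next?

L-35-43

Letter — letters move back 1 place in the alphabet: Q, P, O, N, M → L.
For the second component, +3 each step: 20, 23, 26, 29, 32 → 35.
For the third component, alternating steps +7, −4, +7, −4, …: 30, 37, 33, 40, 36 → 43.
So the next label is L-35-43.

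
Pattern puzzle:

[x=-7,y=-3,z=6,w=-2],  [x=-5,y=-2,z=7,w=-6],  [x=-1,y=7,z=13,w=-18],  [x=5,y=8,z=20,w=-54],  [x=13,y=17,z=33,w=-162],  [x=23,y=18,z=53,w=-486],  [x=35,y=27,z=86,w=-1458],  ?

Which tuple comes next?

[x=49,y=28,z=139,w=-4374]

X: -7, -5, -1, 5, 13, 23, 35 → 49 (differences are 2, 4, 6, … (increasing by 2 each time)).
For the y, alternating steps +1, +9, +1, +9, …: -3, -2, 7, 8, 17, 18, 27 → 28.
Z: each term is the sum of the two before it; 6, 7, 13, 20, 33, 53, 86 → 139.
For the w, ×3 each step: -2, -6, -18, -54, -162, -486, -1458 → -4374.
Putting it together: [x=49,y=28,z=139,w=-4374].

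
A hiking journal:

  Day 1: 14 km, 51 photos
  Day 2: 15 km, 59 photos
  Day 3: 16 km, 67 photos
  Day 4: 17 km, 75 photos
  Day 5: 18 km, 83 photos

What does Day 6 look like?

19 km, 91 photos

Km: 14, 15, 16, 17, 18 → 19 (+1 each step).
Photos goes 51, 59, 67, 75, 83 → 91 (+8 each step).
Putting it together: 19 km, 91 photos.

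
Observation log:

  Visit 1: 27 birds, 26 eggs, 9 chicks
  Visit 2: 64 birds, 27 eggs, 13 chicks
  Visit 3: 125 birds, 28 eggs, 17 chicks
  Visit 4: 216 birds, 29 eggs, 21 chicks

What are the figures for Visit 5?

Birds goes 27, 64, 125, 216 → 343 (perfect cubes: 3³, 4³, 5³, …).
Eggs: 26, 27, 28, 29 → 30 (+1 each step).
Chicks: +4 each step; 9, 13, 17, 21 → 25.
So the next record is 343 birds, 30 eggs, 25 chicks.

343 birds, 30 eggs, 25 chicks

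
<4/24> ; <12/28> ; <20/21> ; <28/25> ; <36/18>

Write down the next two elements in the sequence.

<44/22>, <52/15>

First coordinate: +8 each step, so 4, 12, 20, 28, 36 → 44 → 52.
For the second coordinate, alternating steps +4, −7, +4, −7, …: 24, 28, 21, 25, 18 → 22 → 15.
Putting the parts together: <44/22> and then <52/15>.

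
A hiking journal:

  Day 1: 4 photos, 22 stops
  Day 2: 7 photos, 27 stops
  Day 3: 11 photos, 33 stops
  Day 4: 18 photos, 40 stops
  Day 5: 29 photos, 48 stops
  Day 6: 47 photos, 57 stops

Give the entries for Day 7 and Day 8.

76 photos, 67 stops; 123 photos, 78 stops

Photos — each term is the sum of the two before it: 4, 7, 11, 18, 29, 47 → 76 → 123.
Stops: differences are 5, 6, 7, … (increasing by 1 each time), so 22, 27, 33, 40, 48, 57 → 67 → 78.
So the next two rows are 76 photos, 67 stops and 123 photos, 78 stops.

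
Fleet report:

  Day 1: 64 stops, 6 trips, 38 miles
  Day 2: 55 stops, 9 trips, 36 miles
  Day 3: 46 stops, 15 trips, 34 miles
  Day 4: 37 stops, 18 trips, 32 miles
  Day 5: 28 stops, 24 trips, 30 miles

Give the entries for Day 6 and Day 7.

19 stops, 27 trips, 28 miles; 10 stops, 33 trips, 26 miles

Stops goes 64, 55, 46, 37, 28 → 19 → 10 (−9 each step).
Trips: alternating steps +3, +6, +3, +6, …, so 6, 9, 15, 18, 24 → 27 → 33.
Miles: 38, 36, 34, 32, 30 → 28 → 26 (−2 each step).
Putting the parts together: 19 stops, 27 trips, 28 miles and then 10 stops, 33 trips, 26 miles.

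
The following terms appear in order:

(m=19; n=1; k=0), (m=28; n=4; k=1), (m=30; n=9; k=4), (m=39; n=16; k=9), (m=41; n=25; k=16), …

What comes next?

M: alternating steps +9, +2, +9, +2, …, so 19, 28, 30, 39, 41 → 50.
For the n, perfect squares: 1², 2², 3², …: 1, 4, 9, 16, 25 → 36.
K: always the previous value of the n; 0, 1, 4, 9, 16 → 25.
So the next term is (m=50; n=36; k=25).

(m=50; n=36; k=25)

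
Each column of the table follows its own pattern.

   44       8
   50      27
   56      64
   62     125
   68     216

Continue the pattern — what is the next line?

First component goes 44, 50, 56, 62, 68 → 74 (+6 each step).
Second component: perfect cubes: 2³, 3³, 4³, …; 8, 27, 64, 125, 216 → 343.
Combining the parts gives 74  343.

74  343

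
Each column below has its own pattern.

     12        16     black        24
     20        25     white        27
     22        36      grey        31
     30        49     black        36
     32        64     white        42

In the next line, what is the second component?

Second component goes 16, 25, 36, 49, 64 → 81 (perfect squares: 4², 5², 6², …).

81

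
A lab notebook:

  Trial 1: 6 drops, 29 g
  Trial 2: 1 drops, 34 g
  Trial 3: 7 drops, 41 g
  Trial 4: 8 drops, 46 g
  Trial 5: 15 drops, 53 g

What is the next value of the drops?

23

Drops: each term is the sum of the two before it; 6, 1, 7, 8, 15 → 23.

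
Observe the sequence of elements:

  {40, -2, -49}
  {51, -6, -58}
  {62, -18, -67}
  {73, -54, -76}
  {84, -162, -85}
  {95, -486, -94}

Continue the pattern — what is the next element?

First component: +11 each step; 40, 51, 62, 73, 84, 95 → 106.
Second component: ×3 each step, so -2, -6, -18, -54, -162, -486 → -1458.
Third component: -49, -58, -67, -76, -85, -94 → -103 (−9 each step).
So the next element is {106, -1458, -103}.

{106, -1458, -103}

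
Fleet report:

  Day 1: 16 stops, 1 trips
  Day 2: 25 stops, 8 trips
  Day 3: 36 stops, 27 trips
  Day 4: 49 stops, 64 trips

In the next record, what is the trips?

Trips: perfect cubes: 1³, 2³, 3³, …, so 1, 8, 27, 64 → 125.

125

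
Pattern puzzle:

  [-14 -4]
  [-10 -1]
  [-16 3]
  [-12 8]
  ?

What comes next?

For the first value, alternating steps +4, −6, +4, −6, …: -14, -10, -16, -12 → -18.
Second value goes -4, -1, 3, 8 → 14 (differences are 3, 4, 5, … (increasing by 1 each time)).
Putting it together: [-18 14].

[-18 14]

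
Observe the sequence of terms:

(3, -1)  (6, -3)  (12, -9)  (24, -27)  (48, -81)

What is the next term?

First slot: ×2 each step, so 3, 6, 12, 24, 48 → 96.
Second slot: ×3 each step, so -1, -3, -9, -27, -81 → -243.
So the next term is (96, -243).

(96, -243)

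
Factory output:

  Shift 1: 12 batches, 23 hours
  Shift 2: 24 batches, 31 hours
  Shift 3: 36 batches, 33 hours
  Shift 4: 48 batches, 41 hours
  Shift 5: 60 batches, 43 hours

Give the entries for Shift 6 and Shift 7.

Batches: 12, 24, 36, 48, 60 → 72 → 84 (+12 each step).
Hours: alternating steps +8, +2, +8, +2, …; 23, 31, 33, 41, 43 → 51 → 53.
So the next two rows are 72 batches, 51 hours and 84 batches, 53 hours.

72 batches, 51 hours; 84 batches, 53 hours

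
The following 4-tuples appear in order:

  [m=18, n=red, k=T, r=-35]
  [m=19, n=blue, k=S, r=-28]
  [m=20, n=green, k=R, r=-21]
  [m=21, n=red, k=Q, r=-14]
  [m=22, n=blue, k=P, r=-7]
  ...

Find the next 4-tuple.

For the m, +1 each step: 18, 19, 20, 21, 22 → 23.
N — repeats red → blue → green: red, blue, green, red, blue → green.
K goes T, S, R, Q, P → O (letters move back 1 place in the alphabet).
R goes -35, -28, -21, -14, -7 → 0 (+7 each step).
Putting it together: [m=23, n=green, k=O, r=0].

[m=23, n=green, k=O, r=0]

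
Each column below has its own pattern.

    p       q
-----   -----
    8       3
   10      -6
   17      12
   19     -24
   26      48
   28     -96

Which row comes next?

Column p: 8, 10, 17, 19, 26, 28 → 35 (alternating steps +2, +7, +2, +7, …).
Column q goes 3, -6, 12, -24, 48, -96 → 192 (×(-2) each step).
Combining the parts gives 35  192.

35  192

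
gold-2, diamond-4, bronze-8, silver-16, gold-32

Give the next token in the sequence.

diamond-64

Rank: gold, diamond, bronze, silver, gold → diamond (repeats gold → diamond → bronze → silver).
For the second component, ×2 each step: 2, 4, 8, 16, 32 → 64.
Putting it together: diamond-64.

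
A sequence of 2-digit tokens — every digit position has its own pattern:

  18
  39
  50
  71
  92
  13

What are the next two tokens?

First digit: +2 each step, mod 10; 1, 3, 5, 7, 9, 1 → 3 → 5.
Second digit — +1 each step, mod 10: 8, 9, 0, 1, 2, 3 → 4 → 5.
So the next two tokens are 34 and 55.

34 then 55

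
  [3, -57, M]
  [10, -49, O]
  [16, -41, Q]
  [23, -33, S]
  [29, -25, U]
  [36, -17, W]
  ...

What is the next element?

First slot goes 3, 10, 16, 23, 29, 36 → 42 (alternating steps +7, +6, +7, +6, …).
For the second slot, +8 each step: -57, -49, -41, -33, -25, -17 → -9.
For the letter, letters move forward 2 places in the alphabet: M, O, Q, S, U, W → Y.
Combining the parts gives [42, -9, Y].

[42, -9, Y]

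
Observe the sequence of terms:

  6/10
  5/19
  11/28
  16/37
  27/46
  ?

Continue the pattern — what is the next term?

43/55

First slot — each term is the sum of the two before it: 6, 5, 11, 16, 27 → 43.
For the second slot, +9 each step: 10, 19, 28, 37, 46 → 55.
So the next term is 43/55.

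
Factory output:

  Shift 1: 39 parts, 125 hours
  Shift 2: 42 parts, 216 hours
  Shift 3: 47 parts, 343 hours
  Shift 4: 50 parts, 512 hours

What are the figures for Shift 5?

For the parts, alternating steps +3, +5, +3, +5, …: 39, 42, 47, 50 → 55.
Hours: 125, 216, 343, 512 → 729 (perfect cubes: 5³, 6³, 7³, …).
Putting it together: 55 parts, 729 hours.

55 parts, 729 hours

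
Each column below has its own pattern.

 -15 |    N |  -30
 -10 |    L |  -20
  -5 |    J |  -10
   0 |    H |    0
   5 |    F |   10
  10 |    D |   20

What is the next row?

First component: +5 each step, so -15, -10, -5, 0, 5, 10 → 15.
Letter: letters move back 2 places in the alphabet; N, L, J, H, F, D → B.
Third component: always 2 × the first component; -30, -20, -10, 0, 10, 20 → 30.
So the next row is 15  B  30.

15  B  30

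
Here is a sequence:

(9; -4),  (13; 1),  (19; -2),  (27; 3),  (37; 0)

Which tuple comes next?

(49; 5)

First value — differences are 4, 6, 8, … (increasing by 2 each time): 9, 13, 19, 27, 37 → 49.
Second value: alternating steps +5, −3, +5, −3, …; -4, 1, -2, 3, 0 → 5.
So the next tuple is (49; 5).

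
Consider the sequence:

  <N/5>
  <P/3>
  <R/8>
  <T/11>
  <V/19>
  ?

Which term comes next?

<X/30>

Letter: letters move forward 2 places in the alphabet, so N, P, R, T, V → X.
Second component: each term is the sum of the two before it, so 5, 3, 8, 11, 19 → 30.
Putting it together: <X/30>.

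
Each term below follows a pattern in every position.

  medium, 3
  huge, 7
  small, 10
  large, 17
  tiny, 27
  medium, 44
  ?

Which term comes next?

For the size, repeats medium → huge → small → large → tiny: medium, huge, small, large, tiny, medium → huge.
Second part — each term is the sum of the two before it: 3, 7, 10, 17, 27, 44 → 71.
Putting it together: huge, 71.

huge, 71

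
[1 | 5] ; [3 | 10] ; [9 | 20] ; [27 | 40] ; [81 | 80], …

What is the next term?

First part goes 1, 3, 9, 27, 81 → 243 (×3 each step).
Second part: 5, 10, 20, 40, 80 → 160 (×2 each step).
Putting it together: [243 | 160].

[243 | 160]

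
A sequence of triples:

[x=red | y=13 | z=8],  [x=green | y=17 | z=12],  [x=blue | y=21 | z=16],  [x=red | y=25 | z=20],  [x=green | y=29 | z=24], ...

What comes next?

X: repeats red → green → blue; red, green, blue, red, green → blue.
Y goes 13, 17, 21, 25, 29 → 33 (+4 each step).
Z: always 5 less than the y; 8, 12, 16, 20, 24 → 28.
Putting it together: [x=blue | y=33 | z=28].

[x=blue | y=33 | z=28]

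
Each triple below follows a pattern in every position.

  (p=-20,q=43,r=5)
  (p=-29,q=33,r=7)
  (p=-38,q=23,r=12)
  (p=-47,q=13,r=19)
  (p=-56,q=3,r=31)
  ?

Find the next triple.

P: -20, -29, -38, -47, -56 → -65 (−9 each step).
Q goes 43, 33, 23, 13, 3 → -7 (−10 each step).
R: each term is the sum of the two before it; 5, 7, 12, 19, 31 → 50.
Combining the parts gives (p=-65,q=-7,r=50).

(p=-65,q=-7,r=50)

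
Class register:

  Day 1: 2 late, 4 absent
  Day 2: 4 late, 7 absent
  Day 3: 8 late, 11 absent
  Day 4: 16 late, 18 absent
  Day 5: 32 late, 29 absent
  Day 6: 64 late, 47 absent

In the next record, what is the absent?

Absent: 4, 7, 11, 18, 29, 47 → 76 (each term is the sum of the two before it).

76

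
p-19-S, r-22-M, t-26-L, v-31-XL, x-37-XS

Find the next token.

z-44-S

Letter: letters move forward 2 places in the alphabet, so p, r, t, v, x → z.
Second component — differences are 3, 4, 5, … (increasing by 1 each time): 19, 22, 26, 31, 37 → 44.
For the size, runs through clothing sizes XS→XL: S, M, L, XL, XS → S.
So the next token is z-44-S.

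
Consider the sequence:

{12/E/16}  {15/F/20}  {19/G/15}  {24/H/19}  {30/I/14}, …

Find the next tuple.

{37/J/18}

First component: differences are 3, 4, 5, … (increasing by 1 each time), so 12, 15, 19, 24, 30 → 37.
Letter: letters move forward 1 place in the alphabet; E, F, G, H, I → J.
Third component: 16, 20, 15, 19, 14 → 18 (alternating steps +4, −5, +4, −5, …).
Combining the parts gives {37/J/18}.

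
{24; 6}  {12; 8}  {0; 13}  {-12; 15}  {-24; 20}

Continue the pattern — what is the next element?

{-36; 22}

First slot: −12 each step; 24, 12, 0, -12, -24 → -36.
Second slot goes 6, 8, 13, 15, 20 → 22 (alternating steps +2, +5, +2, +5, …).
So the next element is {-36; 22}.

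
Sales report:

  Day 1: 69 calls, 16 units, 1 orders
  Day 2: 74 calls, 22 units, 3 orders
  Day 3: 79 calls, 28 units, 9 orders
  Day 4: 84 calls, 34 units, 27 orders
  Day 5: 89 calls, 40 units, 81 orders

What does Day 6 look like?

94 calls, 46 units, 243 orders

Calls: +5 each step; 69, 74, 79, 84, 89 → 94.
Units: +6 each step, so 16, 22, 28, 34, 40 → 46.
Orders: ×3 each step; 1, 3, 9, 27, 81 → 243.
Putting it together: 94 calls, 46 units, 243 orders.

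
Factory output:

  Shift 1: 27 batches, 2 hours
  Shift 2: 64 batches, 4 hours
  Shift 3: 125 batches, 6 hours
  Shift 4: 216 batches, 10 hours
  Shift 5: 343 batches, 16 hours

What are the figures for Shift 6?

512 batches, 26 hours

Batches — perfect cubes: 3³, 4³, 5³, …: 27, 64, 125, 216, 343 → 512.
For the hours, each term is the sum of the two before it: 2, 4, 6, 10, 16 → 26.
So the next line is 512 batches, 26 hours.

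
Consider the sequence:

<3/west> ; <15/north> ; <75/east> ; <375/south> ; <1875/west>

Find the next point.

<9375/north>

For the first component, ×5 each step: 3, 15, 75, 375, 1875 → 9375.
Direction — repeats west → north → east → south: west, north, east, south, west → north.
Combining the parts gives <9375/north>.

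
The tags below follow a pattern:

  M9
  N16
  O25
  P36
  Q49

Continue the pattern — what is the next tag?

R64

Letter goes M, N, O, P, Q → R (letters move forward 1 place in the alphabet).
Second component: 9, 16, 25, 36, 49 → 64 (perfect squares: 3², 4², 5², …).
Putting it together: R64.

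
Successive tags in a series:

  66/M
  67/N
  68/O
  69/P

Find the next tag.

First component goes 66, 67, 68, 69 → 70 (+1 each step).
For the letter, letters move forward 1 place in the alphabet: M, N, O, P → Q.
Combining the parts gives 70/Q.

70/Q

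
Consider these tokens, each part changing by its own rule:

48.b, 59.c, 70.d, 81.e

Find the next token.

First component: 48, 59, 70, 81 → 92 (+11 each step).
Letter goes b, c, d, e → f (letters move forward 1 place in the alphabet).
So the next token is 92.f.

92.f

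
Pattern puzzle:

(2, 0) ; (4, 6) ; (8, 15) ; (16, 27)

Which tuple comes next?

(32, 42)

First coordinate: ×2 each step, so 2, 4, 8, 16 → 32.
Second coordinate: differences are 6, 9, 12, … (increasing by 3 each time); 0, 6, 15, 27 → 42.
Combining the parts gives (32, 42).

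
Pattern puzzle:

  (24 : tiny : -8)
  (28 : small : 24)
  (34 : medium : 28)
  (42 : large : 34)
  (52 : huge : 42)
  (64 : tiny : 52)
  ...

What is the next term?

First slot: differences are 4, 6, 8, … (increasing by 2 each time), so 24, 28, 34, 42, 52, 64 → 78.
Size: repeats tiny → small → medium → large → huge; tiny, small, medium, large, huge, tiny → small.
Third slot: always the previous value of the first slot, so -8, 24, 28, 34, 42, 52 → 64.
Combining the parts gives (78 : small : 64).

(78 : small : 64)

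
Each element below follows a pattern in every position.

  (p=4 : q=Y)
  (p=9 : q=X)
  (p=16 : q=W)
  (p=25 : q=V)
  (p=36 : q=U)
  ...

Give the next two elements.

(p=49 : q=T), (p=64 : q=S)

P — perfect squares: 2², 3², 4², …: 4, 9, 16, 25, 36 → 49 → 64.
Q: Y, X, W, V, U → T → S (letters move back 1 place in the alphabet).
Putting the parts together: (p=49 : q=T) and then (p=64 : q=S).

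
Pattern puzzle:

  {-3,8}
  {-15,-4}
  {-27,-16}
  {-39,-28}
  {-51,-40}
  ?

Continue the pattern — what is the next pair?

First entry: -3, -15, -27, -39, -51 → -63 (−12 each step).
Second entry: 8, -4, -16, -28, -40 → -52 (always 11 more than the first entry).
So the next pair is {-63,-52}.

{-63,-52}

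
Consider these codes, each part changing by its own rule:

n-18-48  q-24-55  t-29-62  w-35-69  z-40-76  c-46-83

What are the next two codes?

f-51-90 then i-57-97

Letter: n, q, t, w, z, c → f → i (letters move forward 3 places in the alphabet, wrapping Z→A).
Second component: alternating steps +6, +5, +6, +5, …, so 18, 24, 29, 35, 40, 46 → 51 → 57.
Third component goes 48, 55, 62, 69, 76, 83 → 90 → 97 (+7 each step).
So the next two codes are f-51-90 and i-57-97.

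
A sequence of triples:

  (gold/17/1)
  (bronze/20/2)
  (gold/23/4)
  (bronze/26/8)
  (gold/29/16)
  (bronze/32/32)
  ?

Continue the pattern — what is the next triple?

(gold/35/64)

Rank: alternates gold ↔ bronze; gold, bronze, gold, bronze, gold, bronze → gold.
Second part — +3 each step: 17, 20, 23, 26, 29, 32 → 35.
Third part goes 1, 2, 4, 8, 16, 32 → 64 (×2 each step).
So the next triple is (gold/35/64).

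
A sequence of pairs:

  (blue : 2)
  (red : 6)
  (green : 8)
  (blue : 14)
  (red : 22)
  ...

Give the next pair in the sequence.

Colour: repeats blue → red → green, so blue, red, green, blue, red → green.
For the second coordinate, each term is the sum of the two before it: 2, 6, 8, 14, 22 → 36.
So the next pair is (green : 36).

(green : 36)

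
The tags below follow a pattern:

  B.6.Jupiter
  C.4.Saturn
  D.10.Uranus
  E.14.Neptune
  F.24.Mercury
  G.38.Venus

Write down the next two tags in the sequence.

Letter: letters move forward 1 place in the alphabet; B, C, D, E, F, G → H → I.
Second component — each term is the sum of the two before it: 6, 4, 10, 14, 24, 38 → 62 → 100.
Planet: runs through the planets Mercury→Neptune; Jupiter, Saturn, Uranus, Neptune, Mercury, Venus → Earth → Mars.
Putting the parts together: H.62.Earth and then I.100.Mars.

H.62.Earth, I.100.Mars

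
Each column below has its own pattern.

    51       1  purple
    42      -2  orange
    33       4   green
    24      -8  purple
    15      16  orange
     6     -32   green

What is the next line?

First component: −9 each step; 51, 42, 33, 24, 15, 6 → -3.
Second component: ×(-2) each step, so 1, -2, 4, -8, 16, -32 → 64.
Colour goes purple, orange, green, purple, orange, green → purple (repeats purple → orange → green).
So the next line is -3  64  purple.

-3  64  purple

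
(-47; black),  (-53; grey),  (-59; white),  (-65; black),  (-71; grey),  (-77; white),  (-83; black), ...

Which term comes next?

First entry: −6 each step, so -47, -53, -59, -65, -71, -77, -83 → -89.
Shade: repeats black → grey → white, so black, grey, white, black, grey, white, black → grey.
So the next term is (-89; grey).

(-89; grey)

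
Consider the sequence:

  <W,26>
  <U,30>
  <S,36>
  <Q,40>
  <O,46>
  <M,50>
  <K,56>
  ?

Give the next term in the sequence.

<I,60>

Letter: letters move back 2 places in the alphabet, so W, U, S, Q, O, M, K → I.
Second value — alternating steps +4, +6, +4, +6, …: 26, 30, 36, 40, 46, 50, 56 → 60.
So the next term is <I,60>.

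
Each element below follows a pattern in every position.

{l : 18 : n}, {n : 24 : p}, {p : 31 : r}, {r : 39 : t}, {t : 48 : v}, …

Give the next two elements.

First letter: letters move forward 2 places in the alphabet, so l, n, p, r, t → v → x.
Second entry: 18, 24, 31, 39, 48 → 58 → 69 (differences are 6, 7, 8, … (increasing by 1 each time)).
Second letter — letters move forward 2 places in the alphabet: n, p, r, t, v → x → z.
Putting the parts together: {v : 58 : x} and then {x : 69 : z}.

{v : 58 : x}, {x : 69 : z}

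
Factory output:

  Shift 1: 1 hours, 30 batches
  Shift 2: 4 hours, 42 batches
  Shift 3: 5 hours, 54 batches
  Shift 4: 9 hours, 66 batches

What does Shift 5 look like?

Hours: each term is the sum of the two before it, so 1, 4, 5, 9 → 14.
Batches: +12 each step; 30, 42, 54, 66 → 78.
Putting it together: 14 hours, 78 batches.

14 hours, 78 batches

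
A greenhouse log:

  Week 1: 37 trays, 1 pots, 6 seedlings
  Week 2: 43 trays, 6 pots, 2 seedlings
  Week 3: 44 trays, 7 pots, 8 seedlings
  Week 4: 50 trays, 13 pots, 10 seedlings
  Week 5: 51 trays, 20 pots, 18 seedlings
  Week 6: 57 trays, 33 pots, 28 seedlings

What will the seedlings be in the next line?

Trays goes 37, 43, 44, 50, 51, 57 → 58 (alternating steps +6, +1, +6, +1, …).
Pots: 1, 6, 7, 13, 20, 33 → 53 (each term is the sum of the two before it).
Seedlings goes 6, 2, 8, 10, 18, 28 → 46 (each term is the sum of the two before it).

46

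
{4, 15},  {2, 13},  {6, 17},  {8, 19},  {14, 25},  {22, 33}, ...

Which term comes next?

{36, 47}

First entry — each term is the sum of the two before it: 4, 2, 6, 8, 14, 22 → 36.
Second entry — always 11 more than the first entry: 15, 13, 17, 19, 25, 33 → 47.
So the next term is {36, 47}.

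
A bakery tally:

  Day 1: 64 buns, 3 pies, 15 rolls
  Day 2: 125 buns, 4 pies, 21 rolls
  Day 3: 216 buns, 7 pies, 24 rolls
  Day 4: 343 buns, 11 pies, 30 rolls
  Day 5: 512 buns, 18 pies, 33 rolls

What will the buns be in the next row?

Buns goes 64, 125, 216, 343, 512 → 729 (perfect cubes: 4³, 5³, 6³, …).

729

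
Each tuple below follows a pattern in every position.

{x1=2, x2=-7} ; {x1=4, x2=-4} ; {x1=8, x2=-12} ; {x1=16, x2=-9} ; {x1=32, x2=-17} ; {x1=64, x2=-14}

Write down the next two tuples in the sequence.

{x1=128, x2=-22}, {x1=256, x2=-19}

X1: ×2 each step; 2, 4, 8, 16, 32, 64 → 128 → 256.
X2: -7, -4, -12, -9, -17, -14 → -22 → -19 (alternating steps +3, −8, +3, −8, …).
So the next two tuples are {x1=128, x2=-22} and {x1=256, x2=-19}.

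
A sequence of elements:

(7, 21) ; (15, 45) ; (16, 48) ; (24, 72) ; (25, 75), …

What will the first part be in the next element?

33

First part: alternating steps +8, +1, +8, +1, …, so 7, 15, 16, 24, 25 → 33.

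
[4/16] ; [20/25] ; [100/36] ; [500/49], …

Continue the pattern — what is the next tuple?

First component: ×5 each step; 4, 20, 100, 500 → 2500.
For the second component, perfect squares: 4², 5², 6², …: 16, 25, 36, 49 → 64.
Putting it together: [2500/64].

[2500/64]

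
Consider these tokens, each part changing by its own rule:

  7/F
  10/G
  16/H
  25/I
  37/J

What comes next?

First component: differences are 3, 6, 9, … (increasing by 3 each time); 7, 10, 16, 25, 37 → 52.
Letter: letters move forward 1 place in the alphabet; F, G, H, I, J → K.
So the next token is 52/K.

52/K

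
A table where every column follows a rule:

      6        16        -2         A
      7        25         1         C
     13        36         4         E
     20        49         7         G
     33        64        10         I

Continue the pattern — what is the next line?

53  81  13  K

First component: each term is the sum of the two before it; 6, 7, 13, 20, 33 → 53.
Second component goes 16, 25, 36, 49, 64 → 81 (perfect squares: 4², 5², 6², …).
Third component: +3 each step; -2, 1, 4, 7, 10 → 13.
Letter: letters move forward 2 places in the alphabet, so A, C, E, G, I → K.
Putting it together: 53  81  13  K.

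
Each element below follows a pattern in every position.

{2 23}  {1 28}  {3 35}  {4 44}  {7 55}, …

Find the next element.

{11 68}

First slot: 2, 1, 3, 4, 7 → 11 (each term is the sum of the two before it).
Second slot goes 23, 28, 35, 44, 55 → 68 (differences are 5, 7, 9, … (increasing by 2 each time)).
So the next element is {11 68}.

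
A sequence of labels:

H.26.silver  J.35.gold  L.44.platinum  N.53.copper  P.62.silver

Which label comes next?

For the letter, letters move forward 2 places in the alphabet: H, J, L, N, P → R.
Second component: 26, 35, 44, 53, 62 → 71 (+9 each step).
Metal goes silver, gold, platinum, copper, silver → gold (repeats silver → gold → platinum → copper).
So the next label is R.71.gold.

R.71.gold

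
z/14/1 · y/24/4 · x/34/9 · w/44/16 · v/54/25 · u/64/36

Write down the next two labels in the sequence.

t/74/49, s/84/64

Letter: z, y, x, w, v, u → t → s (letters move back 1 place in the alphabet).
Second component: 14, 24, 34, 44, 54, 64 → 74 → 84 (+10 each step).
Third component: perfect squares: 1², 2², 3², …; 1, 4, 9, 16, 25, 36 → 49 → 64.
Putting the parts together: t/74/49 and then s/84/64.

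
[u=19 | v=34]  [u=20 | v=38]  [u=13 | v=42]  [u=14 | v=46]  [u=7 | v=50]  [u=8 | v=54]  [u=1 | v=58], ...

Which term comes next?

U goes 19, 20, 13, 14, 7, 8, 1 → 2 (alternating steps +1, −7, +1, −7, …).
V goes 34, 38, 42, 46, 50, 54, 58 → 62 (+4 each step).
Putting it together: [u=2 | v=62].

[u=2 | v=62]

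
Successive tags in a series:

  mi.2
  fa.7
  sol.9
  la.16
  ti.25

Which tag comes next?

do.41

For the note, runs through the solfège scale do→ti: mi, fa, sol, la, ti → do.
For the second component, each term is the sum of the two before it: 2, 7, 9, 16, 25 → 41.
Combining the parts gives do.41.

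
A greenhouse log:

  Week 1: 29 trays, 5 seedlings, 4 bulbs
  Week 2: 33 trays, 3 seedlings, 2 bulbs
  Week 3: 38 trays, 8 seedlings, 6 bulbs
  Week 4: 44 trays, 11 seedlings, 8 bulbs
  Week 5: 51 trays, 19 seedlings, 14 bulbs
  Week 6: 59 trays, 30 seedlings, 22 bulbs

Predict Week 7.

Trays — differences are 4, 5, 6, … (increasing by 1 each time): 29, 33, 38, 44, 51, 59 → 68.
For the seedlings, each term is the sum of the two before it: 5, 3, 8, 11, 19, 30 → 49.
Bulbs goes 4, 2, 6, 8, 14, 22 → 36 (each term is the sum of the two before it).
Putting it together: 68 trays, 49 seedlings, 36 bulbs.

68 trays, 49 seedlings, 36 bulbs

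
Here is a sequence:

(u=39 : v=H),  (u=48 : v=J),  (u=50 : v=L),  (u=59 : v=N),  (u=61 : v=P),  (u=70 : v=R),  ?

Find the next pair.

(u=72 : v=T)

U: alternating steps +9, +2, +9, +2, …; 39, 48, 50, 59, 61, 70 → 72.
V goes H, J, L, N, P, R → T (letters move forward 2 places in the alphabet).
Putting it together: (u=72 : v=T).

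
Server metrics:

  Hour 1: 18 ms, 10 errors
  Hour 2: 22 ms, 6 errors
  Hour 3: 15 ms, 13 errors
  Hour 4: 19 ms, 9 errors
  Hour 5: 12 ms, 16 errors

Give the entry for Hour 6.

Ms — alternating steps +4, −7, +4, −7, …: 18, 22, 15, 19, 12 → 16.
Errors goes 10, 6, 13, 9, 16 → 12 (together with the ms always sums to 28).
So the next record is 16 ms, 12 errors.

16 ms, 12 errors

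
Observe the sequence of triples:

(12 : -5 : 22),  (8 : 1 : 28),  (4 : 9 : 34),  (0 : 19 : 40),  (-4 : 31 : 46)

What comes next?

(-8 : 45 : 52)

For the first entry, −4 each step: 12, 8, 4, 0, -4 → -8.
Second entry: differences are 6, 8, 10, … (increasing by 2 each time), so -5, 1, 9, 19, 31 → 45.
Third entry: +6 each step, so 22, 28, 34, 40, 46 → 52.
So the next triple is (-8 : 45 : 52).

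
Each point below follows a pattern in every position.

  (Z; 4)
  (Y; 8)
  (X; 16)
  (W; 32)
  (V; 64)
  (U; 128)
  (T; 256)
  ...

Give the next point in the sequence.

(S; 512)

Letter: letters move back 1 place in the alphabet, so Z, Y, X, W, V, U, T → S.
Second entry: ×2 each step; 4, 8, 16, 32, 64, 128, 256 → 512.
So the next point is (S; 512).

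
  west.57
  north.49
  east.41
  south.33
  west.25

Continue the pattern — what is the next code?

north.17

For the direction, repeats west → north → east → south: west, north, east, south, west → north.
Second component — −8 each step: 57, 49, 41, 33, 25 → 17.
Putting it together: north.17.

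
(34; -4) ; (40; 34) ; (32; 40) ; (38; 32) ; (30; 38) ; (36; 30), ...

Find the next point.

First part — alternating steps +6, −8, +6, −8, …: 34, 40, 32, 38, 30, 36 → 28.
Second part goes -4, 34, 40, 32, 38, 30 → 36 (always the previous value of the first part).
Combining the parts gives (28; 36).

(28; 36)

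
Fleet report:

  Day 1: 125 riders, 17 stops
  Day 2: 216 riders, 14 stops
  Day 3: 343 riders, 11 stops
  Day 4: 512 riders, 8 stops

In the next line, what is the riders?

Riders: perfect cubes: 5³, 6³, 7³, …; 125, 216, 343, 512 → 729.

729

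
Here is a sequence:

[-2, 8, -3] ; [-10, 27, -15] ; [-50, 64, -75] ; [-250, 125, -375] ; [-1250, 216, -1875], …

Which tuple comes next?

[-6250, 343, -9375]

First coordinate goes -2, -10, -50, -250, -1250 → -6250 (×5 each step).
Second coordinate goes 8, 27, 64, 125, 216 → 343 (perfect cubes: 2³, 3³, 4³, …).
Third coordinate: ×5 each step; -3, -15, -75, -375, -1875 → -9375.
So the next tuple is [-6250, 343, -9375].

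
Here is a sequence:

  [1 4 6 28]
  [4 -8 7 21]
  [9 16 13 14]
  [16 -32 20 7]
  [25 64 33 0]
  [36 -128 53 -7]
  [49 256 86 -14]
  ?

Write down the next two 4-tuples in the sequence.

For the first component, perfect squares: 1², 2², 3², …: 1, 4, 9, 16, 25, 36, 49 → 64 → 81.
Second component — ×(-2) each step: 4, -8, 16, -32, 64, -128, 256 → -512 → 1024.
Third component — each term is the sum of the two before it: 6, 7, 13, 20, 33, 53, 86 → 139 → 225.
Fourth component — −7 each step: 28, 21, 14, 7, 0, -7, -14 → -21 → -28.
So the next two 4-tuples are [64 -512 139 -21] and [81 1024 225 -28].

[64 -512 139 -21], [81 1024 225 -28]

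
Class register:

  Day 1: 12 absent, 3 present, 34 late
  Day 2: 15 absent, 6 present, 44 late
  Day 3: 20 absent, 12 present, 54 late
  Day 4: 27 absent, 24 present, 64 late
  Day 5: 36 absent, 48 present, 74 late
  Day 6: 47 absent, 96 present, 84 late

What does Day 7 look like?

Absent: differences are 3, 5, 7, … (increasing by 2 each time), so 12, 15, 20, 27, 36, 47 → 60.
Present: 3, 6, 12, 24, 48, 96 → 192 (×2 each step).
Late goes 34, 44, 54, 64, 74, 84 → 94 (+10 each step).
So the next record is 60 absent, 192 present, 94 late.

60 absent, 192 present, 94 late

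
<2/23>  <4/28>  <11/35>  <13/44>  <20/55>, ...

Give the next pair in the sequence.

<22/68>

First value goes 2, 4, 11, 13, 20 → 22 (alternating steps +2, +7, +2, +7, …).
Second value: 23, 28, 35, 44, 55 → 68 (differences are 5, 7, 9, … (increasing by 2 each time)).
So the next pair is <22/68>.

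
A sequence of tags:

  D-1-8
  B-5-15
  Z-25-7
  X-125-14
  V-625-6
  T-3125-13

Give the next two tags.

Letter — letters move back 2 places in the alphabet, wrapping A→Z: D, B, Z, X, V, T → R → P.
For the second component, ×5 each step: 1, 5, 25, 125, 625, 3125 → 15625 → 78125.
For the third component, alternating steps +7, −8, +7, −8, …: 8, 15, 7, 14, 6, 13 → 5 → 12.
Putting the parts together: R-15625-5 and then P-78125-12.

R-15625-5, P-78125-12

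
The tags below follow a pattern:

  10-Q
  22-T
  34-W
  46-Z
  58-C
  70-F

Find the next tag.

82-I

First component: 10, 22, 34, 46, 58, 70 → 82 (+12 each step).
Letter: letters move forward 3 places in the alphabet, wrapping Z→A, so Q, T, W, Z, C, F → I.
Putting it together: 82-I.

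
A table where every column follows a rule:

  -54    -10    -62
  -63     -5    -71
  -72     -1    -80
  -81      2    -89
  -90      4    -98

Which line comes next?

First component: −9 each step; -54, -63, -72, -81, -90 → -99.
Second component: differences are 5, 4, 3, … (decreasing by 1 each time), so -10, -5, -1, 2, 4 → 5.
Third component: always 8 less than the first component, so -62, -71, -80, -89, -98 → -107.
Combining the parts gives -99  5  -107.

-99  5  -107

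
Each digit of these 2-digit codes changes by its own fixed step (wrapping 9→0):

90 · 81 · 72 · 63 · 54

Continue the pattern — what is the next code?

For the first digit, −1 each step, mod 10: 9, 8, 7, 6, 5 → 4.
Second digit: +1 each step, mod 10; 0, 1, 2, 3, 4 → 5.
So the next code is 45.

45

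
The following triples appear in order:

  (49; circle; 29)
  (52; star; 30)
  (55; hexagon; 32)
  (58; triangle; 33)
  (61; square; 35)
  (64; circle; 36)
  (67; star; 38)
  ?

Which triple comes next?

First coordinate goes 49, 52, 55, 58, 61, 64, 67 → 70 (+3 each step).
Shape — repeats circle → star → hexagon → triangle → square: circle, star, hexagon, triangle, square, circle, star → hexagon.
Third coordinate goes 29, 30, 32, 33, 35, 36, 38 → 39 (alternating steps +1, +2, +1, +2, …).
Putting it together: (70; hexagon; 39).

(70; hexagon; 39)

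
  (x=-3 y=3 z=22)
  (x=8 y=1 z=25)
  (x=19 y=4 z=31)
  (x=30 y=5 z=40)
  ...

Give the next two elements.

For the x, +11 each step: -3, 8, 19, 30 → 41 → 52.
Y — each term is the sum of the two before it: 3, 1, 4, 5 → 9 → 14.
Z — differences are 3, 6, 9, … (increasing by 3 each time): 22, 25, 31, 40 → 52 → 67.
So the next two elements are (x=41 y=9 z=52) and (x=52 y=14 z=67).

(x=41 y=9 z=52), (x=52 y=14 z=67)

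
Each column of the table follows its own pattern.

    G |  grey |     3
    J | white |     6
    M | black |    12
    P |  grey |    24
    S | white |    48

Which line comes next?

V  black  96

Letter: G, J, M, P, S → V (letters move forward 3 places in the alphabet).
Shade goes grey, white, black, grey, white → black (repeats grey → white → black).
Third component: ×2 each step, so 3, 6, 12, 24, 48 → 96.
So the next line is V  black  96.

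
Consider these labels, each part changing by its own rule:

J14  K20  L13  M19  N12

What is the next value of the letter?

Letter — letters move forward 1 place in the alphabet: J, K, L, M, N → O.
Second component: alternating steps +6, −7, +6, −7, …, so 14, 20, 13, 19, 12 → 18.

O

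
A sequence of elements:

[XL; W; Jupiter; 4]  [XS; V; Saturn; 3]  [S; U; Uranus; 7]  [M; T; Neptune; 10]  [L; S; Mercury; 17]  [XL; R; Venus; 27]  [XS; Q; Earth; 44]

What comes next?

For the size, repeats XL → XS → S → M → L: XL, XS, S, M, L, XL, XS → S.
Letter — letters move back 1 place in the alphabet: W, V, U, T, S, R, Q → P.
Planet: runs through the planets Mercury→Neptune, so Jupiter, Saturn, Uranus, Neptune, Mercury, Venus, Earth → Mars.
Fourth coordinate: each term is the sum of the two before it, so 4, 3, 7, 10, 17, 27, 44 → 71.
Putting it together: [S; P; Mars; 71].

[S; P; Mars; 71]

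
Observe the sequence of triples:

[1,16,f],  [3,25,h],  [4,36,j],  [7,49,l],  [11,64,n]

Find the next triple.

First entry: 1, 3, 4, 7, 11 → 18 (each term is the sum of the two before it).
For the second entry, perfect squares: 4², 5², 6², …: 16, 25, 36, 49, 64 → 81.
Letter: letters move forward 2 places in the alphabet; f, h, j, l, n → p.
Combining the parts gives [18,81,p].

[18,81,p]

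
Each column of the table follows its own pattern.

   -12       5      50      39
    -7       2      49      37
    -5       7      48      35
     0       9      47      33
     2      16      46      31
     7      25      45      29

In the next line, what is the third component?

Third component: −1 each step; 50, 49, 48, 47, 46, 45 → 44.

44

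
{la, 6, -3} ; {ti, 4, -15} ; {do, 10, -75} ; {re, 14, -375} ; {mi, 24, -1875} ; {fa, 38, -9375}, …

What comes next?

{sol, 62, -46875}

For the note, runs through the solfège scale do→ti: la, ti, do, re, mi, fa → sol.
Second entry goes 6, 4, 10, 14, 24, 38 → 62 (each term is the sum of the two before it).
Third entry: -3, -15, -75, -375, -1875, -9375 → -46875 (×5 each step).
Putting it together: {sol, 62, -46875}.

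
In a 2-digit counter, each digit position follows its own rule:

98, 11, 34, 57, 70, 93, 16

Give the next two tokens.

39, 52

First digit: 9, 1, 3, 5, 7, 9, 1 → 3 → 5 (+2 each step, mod 10).
For the second digit, +3 each step, mod 10: 8, 1, 4, 7, 0, 3, 6 → 9 → 2.
So the next two tokens are 39 and 52.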